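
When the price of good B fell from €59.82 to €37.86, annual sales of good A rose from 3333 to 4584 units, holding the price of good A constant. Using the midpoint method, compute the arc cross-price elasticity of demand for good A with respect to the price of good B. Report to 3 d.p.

-0.703

ΔQ_A = 4584 − 3333 = 1251; ΔP_B = 37.86 − 59.82 = -21.96.
Midpoints: Q̄_A = 3958.5, P̄_B = 48.84.
ε = (ΔQ_A/Q̄_A)/(ΔP_B/P̄_B) = (1251/3958.5)/(-21.96/48.84) ≈ -0.703.
ε < 0: good A and good B are complements.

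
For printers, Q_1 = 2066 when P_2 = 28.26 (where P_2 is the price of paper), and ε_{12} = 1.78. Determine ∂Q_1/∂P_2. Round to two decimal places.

ε = (∂Q_1/∂P_2)·(P_2/Q_1) ⇒ ∂Q_1/∂P_2 = ε·Q_1/P_2 = 1.78 × 2066/28.26 ≈ 130.13.

130.13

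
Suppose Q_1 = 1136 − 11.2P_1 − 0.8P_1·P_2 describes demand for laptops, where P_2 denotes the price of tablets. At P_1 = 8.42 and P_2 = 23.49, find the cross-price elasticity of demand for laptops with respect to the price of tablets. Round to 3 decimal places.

At P_1 = 8.42 and P_2 = 23.49: Q_1 = 883.467.
∂Q_1/∂P_2 = -0.8P_1 = -0.8(8.42) = -6.7360.
ε = (∂Q_1/∂P_2)(P_2/Q_1) = -6.7360 × (23.49/883.467) ≈ -0.179.
ε < 0: complements.

-0.179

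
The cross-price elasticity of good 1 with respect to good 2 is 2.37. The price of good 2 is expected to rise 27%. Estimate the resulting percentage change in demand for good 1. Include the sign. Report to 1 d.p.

%ΔQ ≈ ε × %ΔP of good 2 = 2.37 × (27%) = 64.0%.

64.0%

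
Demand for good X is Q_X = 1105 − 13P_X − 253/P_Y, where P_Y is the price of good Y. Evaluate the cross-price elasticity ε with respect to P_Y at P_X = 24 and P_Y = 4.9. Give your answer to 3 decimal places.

At P_X = 24 and P_Y = 4.9: Q_X = 741.367.
∂Q_X/∂P_Y = 253/P_Y² = 10.5373.
ε = (∂Q_X/∂P_Y)(P_Y/Q_X) = 10.5373 × (4.9/741.367) ≈ 0.070.
ε > 0: substitutes.

0.070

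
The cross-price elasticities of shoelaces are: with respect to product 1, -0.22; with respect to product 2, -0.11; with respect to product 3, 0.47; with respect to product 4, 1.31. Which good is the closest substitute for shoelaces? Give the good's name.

product 4

Substitutes have ε > 0. Among the positive values, 1.31 (product 4) is largest.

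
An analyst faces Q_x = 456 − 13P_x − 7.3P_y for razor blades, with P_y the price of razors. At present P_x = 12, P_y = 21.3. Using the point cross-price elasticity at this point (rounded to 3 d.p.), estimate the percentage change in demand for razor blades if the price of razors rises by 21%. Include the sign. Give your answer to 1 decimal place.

At P_x = 12, P_y = 21.3: Q_x = 144.51.
∂Q_x/∂P_y = -7.3.
ε = (∂Q_x/∂P_y)(P_y/Q_x) = -7.3000 × 21.3/144.51 ≈ -1.076.
%ΔQ_x ≈ ε × %ΔP_y = -1.076 × (21%) = -22.6%.

-22.6%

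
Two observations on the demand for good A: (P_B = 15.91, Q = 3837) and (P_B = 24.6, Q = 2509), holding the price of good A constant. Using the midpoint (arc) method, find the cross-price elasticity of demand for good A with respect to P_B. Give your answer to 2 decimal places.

ΔQ_A = 2509 − 3837 = -1328; ΔP_B = 24.6 − 15.91 = 8.69.
Midpoints: Q̄_A = 3173.0, P̄_B = 20.26.
ε = (ΔQ_A/Q̄_A)/(ΔP_B/P̄_B) = (-1328/3173.0)/(8.69/20.26) ≈ -0.98.

-0.98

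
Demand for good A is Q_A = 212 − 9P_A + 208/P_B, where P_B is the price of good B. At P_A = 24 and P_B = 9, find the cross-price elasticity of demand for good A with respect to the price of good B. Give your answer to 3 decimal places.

At P_A = 24 and P_B = 9: Q_A = 19.111.
∂Q_A/∂P_B = −208/P_B² = -2.5679.
ε = (∂Q_A/∂P_B)(P_B/Q_A) = -2.5679 × (9/19.111) ≈ -1.209.

-1.209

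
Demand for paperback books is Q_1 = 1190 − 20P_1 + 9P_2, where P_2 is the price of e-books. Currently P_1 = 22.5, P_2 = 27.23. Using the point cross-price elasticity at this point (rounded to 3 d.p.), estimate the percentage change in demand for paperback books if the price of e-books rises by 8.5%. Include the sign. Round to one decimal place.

2.1%

At P_1 = 22.5, P_2 = 27.23: Q_1 = 985.07.
∂Q_1/∂P_2 = 9.
ε = (∂Q_1/∂P_2)(P_2/Q_1) = 9.0000 × 27.23/985.07 ≈ 0.249.
%ΔQ_1 ≈ ε × %ΔP_2 = 0.249 × (8.5%) = 2.1%.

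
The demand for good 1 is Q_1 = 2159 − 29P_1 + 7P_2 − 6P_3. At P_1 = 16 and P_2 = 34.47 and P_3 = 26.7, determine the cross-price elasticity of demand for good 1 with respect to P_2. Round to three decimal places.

At P_1 = 16 and P_2 = 34.47 and P_3 = 26.7: Q_1 = 1776.09.
∂Q_1/∂P_2 = 7.
ε = (∂Q_1/∂P_2)(P_2/Q_1) = 7 × (34.47/1776.09) ≈ 0.136.
Since ε > 0, good 1 and good 2 are substitutes.

0.136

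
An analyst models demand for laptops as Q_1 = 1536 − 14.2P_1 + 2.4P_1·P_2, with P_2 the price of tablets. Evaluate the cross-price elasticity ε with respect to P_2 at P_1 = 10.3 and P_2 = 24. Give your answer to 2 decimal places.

At P_1 = 10.3 and P_2 = 24: Q_1 = 1983.02.
∂Q_1/∂P_2 = 2.4P_1 = 2.4(10.3) = 24.7200.
ε = (∂Q_1/∂P_2)(P_2/Q_1) = 24.7200 × (24/1983.02) ≈ 0.30.
ε > 0: substitutes.

0.30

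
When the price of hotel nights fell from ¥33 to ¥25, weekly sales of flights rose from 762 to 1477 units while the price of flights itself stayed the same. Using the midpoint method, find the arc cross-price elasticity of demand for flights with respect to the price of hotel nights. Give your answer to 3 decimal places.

-2.315

ΔQ_A = 1477 − 762 = 715; ΔP_B = 25 − 33 = -8.
Midpoints: Q̄_A = 1119.5, P̄_B = 29.00.
ε = (ΔQ_A/Q̄_A)/(ΔP_B/P̄_B) = (715/1119.5)/(-8/29.00) ≈ -2.315.
ε < 0: flights and hotel nights are complements.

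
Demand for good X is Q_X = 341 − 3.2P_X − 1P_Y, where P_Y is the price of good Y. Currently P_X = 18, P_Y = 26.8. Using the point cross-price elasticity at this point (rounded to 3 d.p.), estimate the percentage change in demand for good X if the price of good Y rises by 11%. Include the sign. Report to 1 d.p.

-1.1%

At P_X = 18, P_Y = 26.8: Q_X = 256.6.
∂Q_X/∂P_Y = -1.
ε = (∂Q_X/∂P_Y)(P_Y/Q_X) = -1.0000 × 26.8/256.6 ≈ -0.104.
%ΔQ_X ≈ ε × %ΔP_Y = -0.104 × (11%) = -1.1%.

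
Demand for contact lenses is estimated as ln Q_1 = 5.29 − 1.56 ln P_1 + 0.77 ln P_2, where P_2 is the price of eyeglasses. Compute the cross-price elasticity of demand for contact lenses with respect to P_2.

0.77

In a log-linear (constant-elasticity) demand function, the coefficient on ln P_2 is the cross-price elasticity.
ε = 0.77. Positive, so contact lenses and eyeglasses are substitutes.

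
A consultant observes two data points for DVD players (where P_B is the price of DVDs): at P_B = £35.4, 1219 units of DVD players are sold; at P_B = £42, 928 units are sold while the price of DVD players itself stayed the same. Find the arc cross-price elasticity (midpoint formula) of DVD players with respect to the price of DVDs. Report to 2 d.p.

ΔQ_A = 928 − 1219 = -291; ΔP_B = 42 − 35.4 = 6.6.
Midpoints: Q̄_A = 1073.5, P̄_B = 38.70.
ε = (ΔQ_A/Q̄_A)/(ΔP_B/P̄_B) = (-291/1073.5)/(6.6/38.70) ≈ -1.59.
ε < 0: DVD players and DVDs are complements.

-1.59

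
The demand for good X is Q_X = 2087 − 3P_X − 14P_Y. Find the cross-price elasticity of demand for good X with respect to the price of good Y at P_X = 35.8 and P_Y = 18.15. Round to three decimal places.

At P_X = 35.8 and P_Y = 18.15: Q_X = 1725.5.
∂Q_X/∂P_Y = -14.
ε = (∂Q_X/∂P_Y)(P_Y/Q_X) = -14 × (18.15/1725.5) ≈ -0.147.
Since ε < 0, good X and good Y are complements.

-0.147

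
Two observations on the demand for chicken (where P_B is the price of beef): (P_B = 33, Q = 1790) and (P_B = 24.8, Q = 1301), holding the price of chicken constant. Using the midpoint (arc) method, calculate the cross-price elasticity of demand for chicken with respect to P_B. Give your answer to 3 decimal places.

1.115

ΔQ_A = 1301 − 1790 = -489; ΔP_B = 24.8 − 33 = -8.2.
Midpoints: Q̄_A = 1545.5, P̄_B = 28.90.
ε = (ΔQ_A/Q̄_A)/(ΔP_B/P̄_B) = (-489/1545.5)/(-8.2/28.90) ≈ 1.115.
ε > 0: chicken and beef are substitutes.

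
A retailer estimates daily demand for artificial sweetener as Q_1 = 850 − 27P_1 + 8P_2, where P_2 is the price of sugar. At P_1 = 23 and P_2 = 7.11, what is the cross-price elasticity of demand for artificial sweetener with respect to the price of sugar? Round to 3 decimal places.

At P_1 = 23 and P_2 = 7.11: Q_1 = 285.88.
∂Q_1/∂P_2 = 8.
ε = (∂Q_1/∂P_2)(P_2/Q_1) = 8 × (7.11/285.88) ≈ 0.199.
Since ε > 0, artificial sweetener and sugar are substitutes.

0.199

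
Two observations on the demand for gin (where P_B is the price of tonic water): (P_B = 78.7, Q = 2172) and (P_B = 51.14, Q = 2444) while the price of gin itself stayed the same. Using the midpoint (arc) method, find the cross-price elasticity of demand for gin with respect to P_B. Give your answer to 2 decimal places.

ΔQ_A = 2444 − 2172 = 272; ΔP_B = 51.14 − 78.7 = -27.56.
Midpoints: Q̄_A = 2308.0, P̄_B = 64.92.
ε = (ΔQ_A/Q̄_A)/(ΔP_B/P̄_B) = (272/2308.0)/(-27.56/64.92) ≈ -0.28.

-0.28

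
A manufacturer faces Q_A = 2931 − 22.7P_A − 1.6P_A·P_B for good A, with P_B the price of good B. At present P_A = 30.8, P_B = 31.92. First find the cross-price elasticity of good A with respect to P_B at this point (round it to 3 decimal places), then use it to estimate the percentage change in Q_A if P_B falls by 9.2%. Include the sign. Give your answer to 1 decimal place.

At P_A = 30.8, P_B = 31.92: Q_A = 658.822.
∂Q_A/∂P_B = -1.6P_A = -49.2800.
ε = (∂Q_A/∂P_B)(P_B/Q_A) = -49.2800 × 31.92/658.822 ≈ -2.388.
%ΔQ_A ≈ ε × %ΔP_B = -2.388 × (-9.2%) = 22.0%.

22.0%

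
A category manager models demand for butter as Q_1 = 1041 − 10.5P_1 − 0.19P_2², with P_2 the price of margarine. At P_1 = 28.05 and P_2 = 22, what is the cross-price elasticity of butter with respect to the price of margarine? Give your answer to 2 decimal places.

-0.28

At P_1 = 28.05 and P_2 = 22: Q_1 = 654.515.
∂Q_1/∂P_2 = -0.38P_2 = -0.38(22) = -8.3600.
ε = (∂Q_1/∂P_2)(P_2/Q_1) = -8.3600 × (22/654.515) ≈ -0.28.
ε < 0: complements.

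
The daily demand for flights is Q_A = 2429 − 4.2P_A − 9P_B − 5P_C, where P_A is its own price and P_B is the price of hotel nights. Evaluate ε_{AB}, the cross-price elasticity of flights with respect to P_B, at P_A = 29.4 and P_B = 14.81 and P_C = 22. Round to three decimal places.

At P_A = 29.4 and P_B = 14.81 and P_C = 22: Q_A = 2062.23.
∂Q_A/∂P_B = -9.
ε = (∂Q_A/∂P_B)(P_B/Q_A) = -9 × (14.81/2062.23) ≈ -0.065.
Since ε < 0, flights and hotel nights are complements.

-0.065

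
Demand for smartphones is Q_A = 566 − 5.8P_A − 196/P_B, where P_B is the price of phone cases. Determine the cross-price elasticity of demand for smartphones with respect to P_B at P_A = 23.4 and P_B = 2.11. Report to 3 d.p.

At P_A = 23.4 and P_B = 2.11: Q_A = 337.389.
∂Q_A/∂P_B = 196/P_B² = 44.0242.
ε = (∂Q_A/∂P_B)(P_B/Q_A) = 44.0242 × (2.11/337.389) ≈ 0.275.

0.275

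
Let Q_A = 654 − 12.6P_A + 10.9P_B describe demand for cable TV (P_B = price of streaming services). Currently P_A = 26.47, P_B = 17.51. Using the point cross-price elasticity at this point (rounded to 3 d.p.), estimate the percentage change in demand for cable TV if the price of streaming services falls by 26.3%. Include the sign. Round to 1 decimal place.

At P_A = 26.47, P_B = 17.51: Q_A = 511.337.
∂Q_A/∂P_B = 10.9.
ε = (∂Q_A/∂P_B)(P_B/Q_A) = 10.9000 × 17.51/511.337 ≈ 0.373.
%ΔQ_A ≈ ε × %ΔP_B = 0.373 × (-26.3%) = -9.8%.

-9.8%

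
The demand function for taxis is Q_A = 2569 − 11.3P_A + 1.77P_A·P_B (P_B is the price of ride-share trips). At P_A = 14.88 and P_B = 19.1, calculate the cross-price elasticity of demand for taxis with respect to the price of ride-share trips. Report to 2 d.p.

0.17

At P_A = 14.88 and P_B = 19.1: Q_A = 2903.904.
∂Q_A/∂P_B = 1.77P_A = 1.77(14.88) = 26.3376.
ε = (∂Q_A/∂P_B)(P_B/Q_A) = 26.3376 × (19.1/2903.904) ≈ 0.17.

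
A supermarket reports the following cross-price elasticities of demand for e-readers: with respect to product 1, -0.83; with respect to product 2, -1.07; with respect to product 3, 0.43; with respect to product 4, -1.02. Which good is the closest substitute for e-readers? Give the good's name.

product 3

Substitutes have ε > 0. Among the positive values, 0.43 (product 3) is largest.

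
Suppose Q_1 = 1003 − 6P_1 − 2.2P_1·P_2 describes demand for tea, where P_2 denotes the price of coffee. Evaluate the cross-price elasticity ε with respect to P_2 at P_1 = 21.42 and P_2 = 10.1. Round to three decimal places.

-1.194

At P_1 = 21.42 and P_2 = 10.1: Q_1 = 398.528.
∂Q_1/∂P_2 = -2.2P_1 = -2.2(21.42) = -47.1240.
ε = (∂Q_1/∂P_2)(P_2/Q_1) = -47.1240 × (10.1/398.528) ≈ -1.194.
ε < 0: complements.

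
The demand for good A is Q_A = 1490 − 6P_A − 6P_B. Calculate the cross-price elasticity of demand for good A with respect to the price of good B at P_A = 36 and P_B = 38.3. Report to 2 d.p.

-0.22

At P_A = 36 and P_B = 38.3: Q_A = 1044.2.
∂Q_A/∂P_B = -6.
ε = (∂Q_A/∂P_B)(P_B/Q_A) = -6 × (38.3/1044.2) ≈ -0.22.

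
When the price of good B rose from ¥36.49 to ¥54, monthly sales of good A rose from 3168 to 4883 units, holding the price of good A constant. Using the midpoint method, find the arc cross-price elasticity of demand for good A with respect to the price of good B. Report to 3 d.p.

ΔQ_A = 4883 − 3168 = 1715; ΔP_B = 54 − 36.49 = 17.51.
Midpoints: Q̄_A = 4025.5, P̄_B = 45.25.
ε = (ΔQ_A/Q̄_A)/(ΔP_B/P̄_B) = (1715/4025.5)/(17.51/45.25) ≈ 1.101.

1.101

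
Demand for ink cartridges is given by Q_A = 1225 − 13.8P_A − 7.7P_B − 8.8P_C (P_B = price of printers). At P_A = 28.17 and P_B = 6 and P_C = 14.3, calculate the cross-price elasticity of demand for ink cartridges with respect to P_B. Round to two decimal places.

At P_A = 28.17 and P_B = 6 and P_C = 14.3: Q_A = 664.214.
∂Q_A/∂P_B = -7.7.
ε = (∂Q_A/∂P_B)(P_B/Q_A) = -7.7 × (6/664.214) ≈ -0.07.

-0.07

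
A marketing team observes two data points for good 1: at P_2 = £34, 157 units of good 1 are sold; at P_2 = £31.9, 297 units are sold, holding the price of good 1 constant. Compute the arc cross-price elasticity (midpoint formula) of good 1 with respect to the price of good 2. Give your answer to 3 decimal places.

-9.677

ΔQ_1 = 297 − 157 = 140; ΔP_2 = 31.9 − 34 = -2.1.
Midpoints: Q̄_1 = 227.0, P̄_2 = 32.95.
ε = (ΔQ_1/Q̄_1)/(ΔP_2/P̄_2) = (140/227.0)/(-2.1/32.95) ≈ -9.677.
ε < 0: good 1 and good 2 are complements.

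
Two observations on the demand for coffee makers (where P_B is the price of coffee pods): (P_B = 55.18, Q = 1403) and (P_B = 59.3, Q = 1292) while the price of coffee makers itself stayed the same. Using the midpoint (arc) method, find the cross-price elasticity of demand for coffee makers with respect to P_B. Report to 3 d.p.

-1.144

ΔQ_A = 1292 − 1403 = -111; ΔP_B = 59.3 − 55.18 = 4.12.
Midpoints: Q̄_A = 1347.5, P̄_B = 57.24.
ε = (ΔQ_A/Q̄_A)/(ΔP_B/P̄_B) = (-111/1347.5)/(4.12/57.24) ≈ -1.144.
ε < 0: coffee makers and coffee pods are complements.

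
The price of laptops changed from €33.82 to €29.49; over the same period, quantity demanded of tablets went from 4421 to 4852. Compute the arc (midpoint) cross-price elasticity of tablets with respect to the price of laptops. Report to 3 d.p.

-0.680

ΔQ_A = 4852 − 4421 = 431; ΔP_B = 29.49 − 33.82 = -4.33.
Midpoints: Q̄_A = 4636.5, P̄_B = 31.66.
ε = (ΔQ_A/Q̄_A)/(ΔP_B/P̄_B) = (431/4636.5)/(-4.33/31.66) ≈ -0.680.
ε < 0: tablets and laptops are complements.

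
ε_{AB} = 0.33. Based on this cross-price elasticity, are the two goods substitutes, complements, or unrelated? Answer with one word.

substitutes

ε = 0.33 > 0, so a higher price of good B raises demand for good A: substitutes.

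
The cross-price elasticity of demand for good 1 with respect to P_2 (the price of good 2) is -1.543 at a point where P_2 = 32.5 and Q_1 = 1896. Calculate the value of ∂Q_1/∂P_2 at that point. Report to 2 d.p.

-90.02

ε = (∂Q_1/∂P_2)·(P_2/Q_1) ⇒ ∂Q_1/∂P_2 = ε·Q_1/P_2 = -1.543 × 1896/32.5 ≈ -90.02.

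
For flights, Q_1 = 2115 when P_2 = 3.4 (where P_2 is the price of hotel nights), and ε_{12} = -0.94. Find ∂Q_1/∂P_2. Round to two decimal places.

-584.74

ε = (∂Q_1/∂P_2)·(P_2/Q_1) ⇒ ∂Q_1/∂P_2 = ε·Q_1/P_2 = -0.94 × 2115/3.4 ≈ -584.74.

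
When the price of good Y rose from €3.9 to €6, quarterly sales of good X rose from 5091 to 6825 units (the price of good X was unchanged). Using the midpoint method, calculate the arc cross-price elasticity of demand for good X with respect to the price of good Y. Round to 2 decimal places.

0.69

ΔQ_X = 6825 − 5091 = 1734; ΔP_Y = 6 − 3.9 = 2.1.
Midpoints: Q̄_X = 5958.0, P̄_Y = 4.95.
ε = (ΔQ_X/Q̄_X)/(ΔP_Y/P̄_Y) = (1734/5958.0)/(2.1/4.95) ≈ 0.69.
ε > 0: good X and good Y are substitutes.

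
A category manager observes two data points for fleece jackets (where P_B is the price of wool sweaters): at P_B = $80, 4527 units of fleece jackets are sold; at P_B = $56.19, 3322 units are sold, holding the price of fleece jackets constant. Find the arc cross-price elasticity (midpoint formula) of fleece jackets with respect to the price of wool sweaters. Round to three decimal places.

0.878

ΔQ_A = 3322 − 4527 = -1205; ΔP_B = 56.19 − 80 = -23.81.
Midpoints: Q̄_A = 3924.5, P̄_B = 68.09.
ε = (ΔQ_A/Q̄_A)/(ΔP_B/P̄_B) = (-1205/3924.5)/(-23.81/68.09) ≈ 0.878.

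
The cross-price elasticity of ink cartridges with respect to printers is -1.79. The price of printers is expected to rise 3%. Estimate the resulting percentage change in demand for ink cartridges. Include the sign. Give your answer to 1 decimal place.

-5.4%

%ΔQ ≈ ε × %ΔP of printers = -1.79 × (3%) = -5.4%.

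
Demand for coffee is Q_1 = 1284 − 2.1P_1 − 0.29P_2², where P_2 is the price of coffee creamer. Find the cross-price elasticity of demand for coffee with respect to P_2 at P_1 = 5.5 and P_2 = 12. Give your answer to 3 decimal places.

-0.068

At P_1 = 5.5 and P_2 = 12: Q_1 = 1230.69.
∂Q_1/∂P_2 = -0.58P_2 = -0.58(12) = -6.9600.
ε = (∂Q_1/∂P_2)(P_2/Q_1) = -6.9600 × (12/1230.69) ≈ -0.068.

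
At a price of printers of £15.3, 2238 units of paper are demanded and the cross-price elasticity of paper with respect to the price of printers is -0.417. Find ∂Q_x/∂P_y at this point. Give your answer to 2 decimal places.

ε = (∂Q_x/∂P_y)·(P_y/Q_x) ⇒ ∂Q_x/∂P_y = ε·Q_x/P_y = -0.417 × 2238/15.3 ≈ -61.00.

-61.00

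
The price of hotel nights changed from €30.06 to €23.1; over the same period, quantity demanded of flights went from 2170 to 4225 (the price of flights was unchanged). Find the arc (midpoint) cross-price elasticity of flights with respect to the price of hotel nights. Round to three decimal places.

-2.454

ΔQ_A = 4225 − 2170 = 2055; ΔP_B = 23.1 − 30.06 = -6.96.
Midpoints: Q̄_A = 3197.5, P̄_B = 26.58.
ε = (ΔQ_A/Q̄_A)/(ΔP_B/P̄_B) = (2055/3197.5)/(-6.96/26.58) ≈ -2.454.
ε < 0: flights and hotel nights are complements.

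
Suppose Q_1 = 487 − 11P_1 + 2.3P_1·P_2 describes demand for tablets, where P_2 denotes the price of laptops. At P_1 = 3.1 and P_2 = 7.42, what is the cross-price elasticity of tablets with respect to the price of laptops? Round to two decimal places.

At P_1 = 3.1 and P_2 = 7.42: Q_1 = 505.805.
∂Q_1/∂P_2 = 2.3P_1 = 2.3(3.1) = 7.1300.
ε = (∂Q_1/∂P_2)(P_2/Q_1) = 7.1300 × (7.42/505.805) ≈ 0.10.

0.10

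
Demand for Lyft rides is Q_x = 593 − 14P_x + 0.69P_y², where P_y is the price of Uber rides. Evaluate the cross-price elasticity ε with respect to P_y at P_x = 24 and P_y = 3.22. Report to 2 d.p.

0.05

At P_x = 24 and P_y = 3.22: Q_x = 264.154.
∂Q_x/∂P_y = 1.38P_y = 1.38(3.22) = 4.4436.
ε = (∂Q_x/∂P_y)(P_y/Q_x) = 4.4436 × (3.22/264.154) ≈ 0.05.
ε > 0: substitutes.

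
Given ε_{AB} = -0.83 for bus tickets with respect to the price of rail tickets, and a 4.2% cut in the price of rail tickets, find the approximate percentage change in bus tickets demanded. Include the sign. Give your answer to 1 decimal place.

%ΔQ ≈ ε × %ΔP of rail tickets = -0.83 × (-4.2%) = 3.5%.

3.5%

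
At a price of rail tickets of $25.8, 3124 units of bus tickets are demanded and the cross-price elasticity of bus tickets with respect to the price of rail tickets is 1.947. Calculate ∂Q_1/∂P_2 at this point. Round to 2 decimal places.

235.75

ε = (∂Q_1/∂P_2)·(P_2/Q_1) ⇒ ∂Q_1/∂P_2 = ε·Q_1/P_2 = 1.947 × 3124/25.8 ≈ 235.75.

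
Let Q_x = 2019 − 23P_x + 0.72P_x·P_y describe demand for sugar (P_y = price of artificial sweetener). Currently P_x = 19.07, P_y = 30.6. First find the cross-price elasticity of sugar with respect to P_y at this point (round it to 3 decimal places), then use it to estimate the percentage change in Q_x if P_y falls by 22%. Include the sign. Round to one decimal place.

-4.6%

At P_x = 19.07, P_y = 30.6: Q_x = 2000.540.
∂Q_x/∂P_y = 0.72P_x = 13.7304.
ε = (∂Q_x/∂P_y)(P_y/Q_x) = 13.7304 × 30.6/2000.540 ≈ 0.210.
%ΔQ_x ≈ ε × %ΔP_y = 0.210 × (-22%) = -4.6%.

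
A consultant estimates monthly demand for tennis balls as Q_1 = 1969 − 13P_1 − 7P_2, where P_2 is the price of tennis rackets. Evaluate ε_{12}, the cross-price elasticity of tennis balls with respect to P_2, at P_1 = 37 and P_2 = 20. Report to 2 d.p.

At P_1 = 37 and P_2 = 20: Q_1 = 1348.
∂Q_1/∂P_2 = -7.
ε = (∂Q_1/∂P_2)(P_2/Q_1) = -7 × (20/1348) ≈ -0.10.
Since ε < 0, tennis balls and tennis rackets are complements.

-0.10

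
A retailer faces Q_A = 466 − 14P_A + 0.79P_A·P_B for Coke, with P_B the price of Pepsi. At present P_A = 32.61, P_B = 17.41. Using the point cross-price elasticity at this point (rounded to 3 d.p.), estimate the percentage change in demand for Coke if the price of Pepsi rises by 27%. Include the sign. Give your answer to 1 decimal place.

26.4%

At P_A = 32.61, P_B = 17.41: Q_A = 457.975.
∂Q_A/∂P_B = 0.79P_A = 25.7619.
ε = (∂Q_A/∂P_B)(P_B/Q_A) = 25.7619 × 17.41/457.975 ≈ 0.979.
%ΔQ_A ≈ ε × %ΔP_B = 0.979 × (27%) = 26.4%.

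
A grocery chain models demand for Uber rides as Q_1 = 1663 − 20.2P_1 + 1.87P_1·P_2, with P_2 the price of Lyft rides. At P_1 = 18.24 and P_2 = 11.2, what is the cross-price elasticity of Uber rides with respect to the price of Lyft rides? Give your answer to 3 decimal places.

At P_1 = 18.24 and P_2 = 11.2: Q_1 = 1676.571.
∂Q_1/∂P_2 = 1.87P_1 = 1.87(18.24) = 34.1088.
ε = (∂Q_1/∂P_2)(P_2/Q_1) = 34.1088 × (11.2/1676.571) ≈ 0.228.
ε > 0: substitutes.

0.228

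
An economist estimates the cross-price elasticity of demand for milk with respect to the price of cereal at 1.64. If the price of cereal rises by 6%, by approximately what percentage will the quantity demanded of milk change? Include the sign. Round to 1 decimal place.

%ΔQ ≈ ε × %ΔP of cereal = 1.64 × (6%) = 9.8%.
Demand for milk rises by about 9.8%.

9.8%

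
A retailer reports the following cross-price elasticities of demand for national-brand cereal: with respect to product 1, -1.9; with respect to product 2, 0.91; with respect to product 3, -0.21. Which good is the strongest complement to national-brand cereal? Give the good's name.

product 1

Complements have ε < 0. The most negative value is -1.9 (product 1).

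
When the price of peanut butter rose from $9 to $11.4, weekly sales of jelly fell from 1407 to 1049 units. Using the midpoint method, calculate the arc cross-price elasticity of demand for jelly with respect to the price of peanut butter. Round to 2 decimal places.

ΔQ_A = 1049 − 1407 = -358; ΔP_B = 11.4 − 9 = 2.4.
Midpoints: Q̄_A = 1228.0, P̄_B = 10.20.
ε = (ΔQ_A/Q̄_A)/(ΔP_B/P̄_B) = (-358/1228.0)/(2.4/10.20) ≈ -1.24.

-1.24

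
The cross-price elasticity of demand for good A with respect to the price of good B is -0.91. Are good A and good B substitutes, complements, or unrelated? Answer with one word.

ε = -0.91 < 0, so a higher price of good B lowers demand for good A: complements.

complements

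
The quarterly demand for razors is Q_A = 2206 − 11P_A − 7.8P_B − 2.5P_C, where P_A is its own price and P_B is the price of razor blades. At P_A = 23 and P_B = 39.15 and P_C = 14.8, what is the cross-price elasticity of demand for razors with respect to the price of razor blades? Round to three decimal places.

-0.190

At P_A = 23 and P_B = 39.15 and P_C = 14.8: Q_A = 1610.63.
∂Q_A/∂P_B = -7.8.
ε = (∂Q_A/∂P_B)(P_B/Q_A) = -7.8 × (39.15/1610.63) ≈ -0.190.
Since ε < 0, razors and razor blades are complements.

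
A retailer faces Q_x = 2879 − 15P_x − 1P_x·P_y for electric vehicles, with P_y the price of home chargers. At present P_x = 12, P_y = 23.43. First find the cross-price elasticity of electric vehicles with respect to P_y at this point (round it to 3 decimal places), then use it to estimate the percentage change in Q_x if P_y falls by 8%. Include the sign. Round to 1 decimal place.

At P_x = 12, P_y = 23.43: Q_x = 2417.84.
∂Q_x/∂P_y = -1P_x = -12.0000.
ε = (∂Q_x/∂P_y)(P_y/Q_x) = -12.0000 × 23.43/2417.84 ≈ -0.116.
%ΔQ_x ≈ ε × %ΔP_y = -0.116 × (-8%) = 0.9%.

0.9%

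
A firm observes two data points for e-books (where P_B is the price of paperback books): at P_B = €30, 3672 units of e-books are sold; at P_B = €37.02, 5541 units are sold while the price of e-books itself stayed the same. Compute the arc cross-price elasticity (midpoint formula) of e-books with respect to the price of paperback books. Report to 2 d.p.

ΔQ_A = 5541 − 3672 = 1869; ΔP_B = 37.02 − 30 = 7.02.
Midpoints: Q̄_A = 4606.5, P̄_B = 33.51.
ε = (ΔQ_A/Q̄_A)/(ΔP_B/P̄_B) = (1869/4606.5)/(7.02/33.51) ≈ 1.94.
ε > 0: e-books and paperback books are substitutes.

1.94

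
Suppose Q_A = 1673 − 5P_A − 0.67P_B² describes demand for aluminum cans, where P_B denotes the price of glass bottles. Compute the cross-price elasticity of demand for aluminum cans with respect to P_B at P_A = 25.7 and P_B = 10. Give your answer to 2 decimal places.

-0.09

At P_A = 25.7 and P_B = 10: Q_A = 1477.5.
∂Q_A/∂P_B = -1.34P_B = -1.34(10) = -13.4000.
ε = (∂Q_A/∂P_B)(P_B/Q_A) = -13.4000 × (10/1477.5) ≈ -0.09.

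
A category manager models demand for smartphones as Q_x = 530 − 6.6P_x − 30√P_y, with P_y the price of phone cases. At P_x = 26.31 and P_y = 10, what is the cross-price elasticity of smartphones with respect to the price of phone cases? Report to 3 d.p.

At P_x = 26.31 and P_y = 10: Q_x = 261.486.
∂Q_x/∂P_y = -30/(2√P_y) = -30/(2√10) = -4.7434.
ε = (∂Q_x/∂P_y)(P_y/Q_x) = -4.7434 × (10/261.486) ≈ -0.181.

-0.181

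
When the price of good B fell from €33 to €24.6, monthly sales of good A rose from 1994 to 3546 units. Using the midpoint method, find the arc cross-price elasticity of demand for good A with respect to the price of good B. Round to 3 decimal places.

ΔQ_A = 3546 − 1994 = 1552; ΔP_B = 24.6 − 33 = -8.4.
Midpoints: Q̄_A = 2770.0, P̄_B = 28.80.
ε = (ΔQ_A/Q̄_A)/(ΔP_B/P̄_B) = (1552/2770.0)/(-8.4/28.80) ≈ -1.921.
ε < 0: good A and good B are complements.

-1.921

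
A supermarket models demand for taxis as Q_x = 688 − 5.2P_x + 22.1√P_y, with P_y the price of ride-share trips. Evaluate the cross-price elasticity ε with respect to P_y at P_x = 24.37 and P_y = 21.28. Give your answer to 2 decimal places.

0.08

At P_x = 24.37 and P_y = 21.28: Q_x = 663.224.
∂Q_x/∂P_y = 22.1/(2√P_y) = 22.1/(2√21.28) = 2.3954.
ε = (∂Q_x/∂P_y)(P_y/Q_x) = 2.3954 × (21.28/663.224) ≈ 0.08.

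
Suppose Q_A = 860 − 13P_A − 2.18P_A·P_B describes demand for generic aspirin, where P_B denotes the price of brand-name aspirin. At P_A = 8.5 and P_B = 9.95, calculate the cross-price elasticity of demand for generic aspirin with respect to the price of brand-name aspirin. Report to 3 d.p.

-0.326

At P_A = 8.5 and P_B = 9.95: Q_A = 565.126.
∂Q_A/∂P_B = -2.18P_A = -2.18(8.5) = -18.5300.
ε = (∂Q_A/∂P_B)(P_B/Q_A) = -18.5300 × (9.95/565.126) ≈ -0.326.
ε < 0: complements.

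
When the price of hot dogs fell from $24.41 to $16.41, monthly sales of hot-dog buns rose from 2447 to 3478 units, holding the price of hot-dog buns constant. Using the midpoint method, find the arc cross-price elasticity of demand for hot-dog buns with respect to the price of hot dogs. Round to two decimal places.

-0.89

ΔQ_A = 3478 − 2447 = 1031; ΔP_B = 16.41 − 24.41 = -8.
Midpoints: Q̄_A = 2962.5, P̄_B = 20.41.
ε = (ΔQ_A/Q̄_A)/(ΔP_B/P̄_B) = (1031/2962.5)/(-8/20.41) ≈ -0.89.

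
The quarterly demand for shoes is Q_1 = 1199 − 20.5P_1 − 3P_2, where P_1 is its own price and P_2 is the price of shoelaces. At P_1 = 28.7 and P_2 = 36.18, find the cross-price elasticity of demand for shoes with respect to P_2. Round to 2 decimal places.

At P_1 = 28.7 and P_2 = 36.18: Q_1 = 502.11.
∂Q_1/∂P_2 = -3.
ε = (∂Q_1/∂P_2)(P_2/Q_1) = -3 × (36.18/502.11) ≈ -0.22.

-0.22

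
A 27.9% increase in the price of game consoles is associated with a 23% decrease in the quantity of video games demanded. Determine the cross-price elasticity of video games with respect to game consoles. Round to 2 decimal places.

-0.82

ε = (%ΔQ of video games) / (%ΔP of game consoles) = (-23%) / (27.9%) ≈ -0.82.
Negative cross-price elasticity: complements.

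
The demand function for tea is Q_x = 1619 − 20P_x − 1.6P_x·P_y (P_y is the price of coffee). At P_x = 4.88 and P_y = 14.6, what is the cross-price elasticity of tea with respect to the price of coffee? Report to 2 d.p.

-0.08

At P_x = 4.88 and P_y = 14.6: Q_x = 1407.403.
∂Q_x/∂P_y = -1.6P_x = -1.6(4.88) = -7.8080.
ε = (∂Q_x/∂P_y)(P_y/Q_x) = -7.8080 × (14.6/1407.403) ≈ -0.08.
ε < 0: complements.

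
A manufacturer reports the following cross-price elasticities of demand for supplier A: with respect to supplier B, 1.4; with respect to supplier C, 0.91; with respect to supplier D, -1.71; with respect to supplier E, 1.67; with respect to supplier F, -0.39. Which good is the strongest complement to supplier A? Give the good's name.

Complements have ε < 0. The most negative value is -1.71 (supplier D).

supplier D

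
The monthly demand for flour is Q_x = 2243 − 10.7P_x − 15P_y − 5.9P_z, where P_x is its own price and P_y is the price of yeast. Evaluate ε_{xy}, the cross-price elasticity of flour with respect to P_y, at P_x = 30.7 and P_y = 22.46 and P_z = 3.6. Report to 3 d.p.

At P_x = 30.7 and P_y = 22.46 and P_z = 3.6: Q_x = 1556.37.
∂Q_x/∂P_y = -15.
ε = (∂Q_x/∂P_y)(P_y/Q_x) = -15 × (22.46/1556.37) ≈ -0.216.
Since ε < 0, flour and yeast are complements.

-0.216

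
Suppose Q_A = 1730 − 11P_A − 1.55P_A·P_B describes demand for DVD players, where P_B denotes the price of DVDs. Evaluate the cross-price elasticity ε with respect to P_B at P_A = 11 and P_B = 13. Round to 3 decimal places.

At P_A = 11 and P_B = 13: Q_A = 1387.35.
∂Q_A/∂P_B = -1.55P_A = -1.55(11) = -17.0500.
ε = (∂Q_A/∂P_B)(P_B/Q_A) = -17.0500 × (13/1387.35) ≈ -0.160.
ε < 0: complements.

-0.160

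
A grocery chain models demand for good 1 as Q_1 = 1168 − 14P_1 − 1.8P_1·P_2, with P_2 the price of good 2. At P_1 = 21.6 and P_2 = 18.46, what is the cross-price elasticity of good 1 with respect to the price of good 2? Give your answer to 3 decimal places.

At P_1 = 21.6 and P_2 = 18.46: Q_1 = 147.875.
∂Q_1/∂P_2 = -1.8P_1 = -1.8(21.6) = -38.8800.
ε = (∂Q_1/∂P_2)(P_2/Q_1) = -38.8800 × (18.46/147.875) ≈ -4.854.
ε < 0: complements.

-4.854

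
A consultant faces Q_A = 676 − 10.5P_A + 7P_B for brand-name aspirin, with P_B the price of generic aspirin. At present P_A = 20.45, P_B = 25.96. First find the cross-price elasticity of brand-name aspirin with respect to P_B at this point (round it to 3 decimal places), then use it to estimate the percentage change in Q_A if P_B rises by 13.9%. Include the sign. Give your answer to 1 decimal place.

At P_A = 20.45, P_B = 25.96: Q_A = 642.995.
∂Q_A/∂P_B = 7.
ε = (∂Q_A/∂P_B)(P_B/Q_A) = 7.0000 × 25.96/642.995 ≈ 0.283.
%ΔQ_A ≈ ε × %ΔP_B = 0.283 × (13.9%) = 3.9%.

3.9%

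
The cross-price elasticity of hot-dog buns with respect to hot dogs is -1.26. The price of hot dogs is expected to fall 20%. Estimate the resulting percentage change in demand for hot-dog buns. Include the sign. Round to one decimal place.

25.2%

%ΔQ ≈ ε × %ΔP of hot dogs = -1.26 × (-20%) = 25.2%.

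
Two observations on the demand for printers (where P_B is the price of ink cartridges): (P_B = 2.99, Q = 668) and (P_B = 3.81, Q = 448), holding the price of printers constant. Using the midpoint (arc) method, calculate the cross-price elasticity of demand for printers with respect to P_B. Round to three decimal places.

ΔQ_A = 448 − 668 = -220; ΔP_B = 3.81 − 2.99 = 0.82.
Midpoints: Q̄_A = 558.0, P̄_B = 3.40.
ε = (ΔQ_A/Q̄_A)/(ΔP_B/P̄_B) = (-220/558.0)/(0.82/3.40) ≈ -1.635.
ε < 0: printers and ink cartridges are complements.

-1.635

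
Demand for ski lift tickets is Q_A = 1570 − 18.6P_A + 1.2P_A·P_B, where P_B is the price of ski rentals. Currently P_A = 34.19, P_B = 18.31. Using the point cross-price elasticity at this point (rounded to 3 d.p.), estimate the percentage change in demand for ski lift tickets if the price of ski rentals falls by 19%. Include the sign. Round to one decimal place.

-8.5%

At P_A = 34.19, P_B = 18.31: Q_A = 1685.289.
∂Q_A/∂P_B = 1.2P_A = 41.0280.
ε = (∂Q_A/∂P_B)(P_B/Q_A) = 41.0280 × 18.31/1685.289 ≈ 0.446.
%ΔQ_A ≈ ε × %ΔP_B = 0.446 × (-19%) = -8.5%.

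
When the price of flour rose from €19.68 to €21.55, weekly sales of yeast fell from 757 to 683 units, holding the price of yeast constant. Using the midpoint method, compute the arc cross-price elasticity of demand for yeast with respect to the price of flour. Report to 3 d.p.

ΔQ_A = 683 − 757 = -74; ΔP_B = 21.55 − 19.68 = 1.87.
Midpoints: Q̄_A = 720.0, P̄_B = 20.62.
ε = (ΔQ_A/Q̄_A)/(ΔP_B/P̄_B) = (-74/720.0)/(1.87/20.62) ≈ -1.133.

-1.133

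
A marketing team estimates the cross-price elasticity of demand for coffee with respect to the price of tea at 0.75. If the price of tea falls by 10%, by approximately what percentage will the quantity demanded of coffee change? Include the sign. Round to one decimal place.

-7.5%

%ΔQ ≈ ε × %ΔP of tea = 0.75 × (-10%) = -7.5%.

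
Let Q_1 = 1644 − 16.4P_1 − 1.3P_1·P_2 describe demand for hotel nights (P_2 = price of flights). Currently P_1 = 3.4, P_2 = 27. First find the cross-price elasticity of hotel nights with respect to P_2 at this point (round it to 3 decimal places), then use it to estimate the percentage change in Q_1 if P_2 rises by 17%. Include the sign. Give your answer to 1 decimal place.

-1.4%

At P_1 = 3.4, P_2 = 27: Q_1 = 1468.9.
∂Q_1/∂P_2 = -1.3P_1 = -4.4200.
ε = (∂Q_1/∂P_2)(P_2/Q_1) = -4.4200 × 27/1468.9 ≈ -0.081.
%ΔQ_1 ≈ ε × %ΔP_2 = -0.081 × (17%) = -1.4%.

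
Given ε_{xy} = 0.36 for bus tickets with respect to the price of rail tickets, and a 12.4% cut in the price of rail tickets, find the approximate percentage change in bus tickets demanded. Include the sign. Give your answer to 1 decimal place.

%ΔQ ≈ ε × %ΔP of rail tickets = 0.36 × (-12.4%) = -4.5%.
Demand for bus tickets falls by about 4.5%.

-4.5%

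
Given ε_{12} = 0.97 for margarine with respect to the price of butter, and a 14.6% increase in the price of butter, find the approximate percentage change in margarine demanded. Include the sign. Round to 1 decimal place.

%ΔQ ≈ ε × %ΔP of butter = 0.97 × (14.6%) = 14.2%.

14.2%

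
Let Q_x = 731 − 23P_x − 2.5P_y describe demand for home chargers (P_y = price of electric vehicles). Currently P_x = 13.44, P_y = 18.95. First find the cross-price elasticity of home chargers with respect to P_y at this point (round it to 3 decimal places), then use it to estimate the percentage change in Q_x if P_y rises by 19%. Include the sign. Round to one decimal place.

At P_x = 13.44, P_y = 18.95: Q_x = 374.505.
∂Q_x/∂P_y = -2.5.
ε = (∂Q_x/∂P_y)(P_y/Q_x) = -2.5000 × 18.95/374.505 ≈ -0.127.
%ΔQ_x ≈ ε × %ΔP_y = -0.127 × (19%) = -2.4%.

-2.4%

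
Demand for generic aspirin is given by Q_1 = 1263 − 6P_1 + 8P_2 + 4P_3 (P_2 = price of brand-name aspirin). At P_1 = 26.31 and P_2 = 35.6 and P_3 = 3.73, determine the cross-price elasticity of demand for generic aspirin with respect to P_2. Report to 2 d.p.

0.20

At P_1 = 26.31 and P_2 = 35.6 and P_3 = 3.73: Q_1 = 1404.86.
∂Q_1/∂P_2 = 8.
ε = (∂Q_1/∂P_2)(P_2/Q_1) = 8 × (35.6/1404.86) ≈ 0.20.
Since ε > 0, generic aspirin and brand-name aspirin are substitutes.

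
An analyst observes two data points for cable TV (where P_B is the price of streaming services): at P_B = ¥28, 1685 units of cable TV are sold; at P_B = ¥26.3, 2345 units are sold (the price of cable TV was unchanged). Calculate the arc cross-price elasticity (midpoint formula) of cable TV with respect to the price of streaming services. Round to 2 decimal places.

ΔQ_A = 2345 − 1685 = 660; ΔP_B = 26.3 − 28 = -1.7.
Midpoints: Q̄_A = 2015.0, P̄_B = 27.15.
ε = (ΔQ_A/Q̄_A)/(ΔP_B/P̄_B) = (660/2015.0)/(-1.7/27.15) ≈ -5.23.
ε < 0: cable TV and streaming services are complements.

-5.23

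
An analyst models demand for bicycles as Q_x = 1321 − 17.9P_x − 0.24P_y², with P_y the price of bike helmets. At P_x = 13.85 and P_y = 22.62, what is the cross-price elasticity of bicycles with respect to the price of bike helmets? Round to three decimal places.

At P_x = 13.85 and P_y = 22.62: Q_x = 950.286.
∂Q_x/∂P_y = -0.48P_y = -0.48(22.62) = -10.8576.
ε = (∂Q_x/∂P_y)(P_y/Q_x) = -10.8576 × (22.62/950.286) ≈ -0.258.

-0.258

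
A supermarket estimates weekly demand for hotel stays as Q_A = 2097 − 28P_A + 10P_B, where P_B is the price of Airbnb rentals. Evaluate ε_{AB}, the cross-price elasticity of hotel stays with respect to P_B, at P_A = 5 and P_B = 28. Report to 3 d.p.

0.125

At P_A = 5 and P_B = 28: Q_A = 2237.
∂Q_A/∂P_B = 10.
ε = (∂Q_A/∂P_B)(P_B/Q_A) = 10 × (28/2237) ≈ 0.125.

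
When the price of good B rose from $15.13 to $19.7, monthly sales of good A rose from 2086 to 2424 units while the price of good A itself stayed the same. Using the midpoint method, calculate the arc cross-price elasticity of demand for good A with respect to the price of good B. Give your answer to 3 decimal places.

0.571

ΔQ_A = 2424 − 2086 = 338; ΔP_B = 19.7 − 15.13 = 4.57.
Midpoints: Q̄_A = 2255.0, P̄_B = 17.41.
ε = (ΔQ_A/Q̄_A)/(ΔP_B/P̄_B) = (338/2255.0)/(4.57/17.41) ≈ 0.571.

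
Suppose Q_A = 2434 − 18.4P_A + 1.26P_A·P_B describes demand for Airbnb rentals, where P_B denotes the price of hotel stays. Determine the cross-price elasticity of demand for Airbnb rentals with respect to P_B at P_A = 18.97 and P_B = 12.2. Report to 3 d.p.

0.123

At P_A = 18.97 and P_B = 12.2: Q_A = 2376.559.
∂Q_A/∂P_B = 1.26P_A = 1.26(18.97) = 23.9022.
ε = (∂Q_A/∂P_B)(P_B/Q_A) = 23.9022 × (12.2/2376.559) ≈ 0.123.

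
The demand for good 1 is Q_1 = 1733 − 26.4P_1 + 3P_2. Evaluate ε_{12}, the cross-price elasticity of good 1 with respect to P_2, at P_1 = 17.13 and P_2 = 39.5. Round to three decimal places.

0.085

At P_1 = 17.13 and P_2 = 39.5: Q_1 = 1399.268.
∂Q_1/∂P_2 = 3.
ε = (∂Q_1/∂P_2)(P_2/Q_1) = 3 × (39.5/1399.268) ≈ 0.085.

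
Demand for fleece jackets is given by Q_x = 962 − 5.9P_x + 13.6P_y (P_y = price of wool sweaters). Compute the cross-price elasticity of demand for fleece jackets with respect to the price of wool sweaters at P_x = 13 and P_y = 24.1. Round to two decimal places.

At P_x = 13 and P_y = 24.1: Q_x = 1213.06.
∂Q_x/∂P_y = 13.6.
ε = (∂Q_x/∂P_y)(P_y/Q_x) = 13.6 × (24.1/1213.06) ≈ 0.27.
Since ε > 0, fleece jackets and wool sweaters are substitutes.

0.27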